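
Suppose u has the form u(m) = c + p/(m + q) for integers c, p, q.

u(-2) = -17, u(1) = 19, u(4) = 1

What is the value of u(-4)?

-11

(u(m) − c)(m + q) = p for each data point; the three points give a linear system in c and q, then p follows.
Solving: c = -5, q = 0, p = 24, so u(m) = -5 + 24/(m + 0).
Then u(-4) = -5 + 24/(-4) = -11.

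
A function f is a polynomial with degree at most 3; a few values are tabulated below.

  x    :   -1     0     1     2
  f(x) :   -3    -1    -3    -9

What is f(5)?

First differences: 2, -2, -6. Second differences: -4, -4.
Level-2 differences are constant, so f has degree 2.
Fitting a degree-2 polynomial gives f(x) = -2x² - 1.
Then f(5) = -51.

-51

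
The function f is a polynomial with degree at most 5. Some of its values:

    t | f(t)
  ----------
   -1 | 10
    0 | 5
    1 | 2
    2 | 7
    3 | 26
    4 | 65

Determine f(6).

Write f(t) = at^5 + bt^4 + ct³ + dt² + et + p; the 6 given values yield a linear system in the 6 coefficients.
Solving, the top 2 coefficients vanish, and f(t) = t³ + t² - 5t + 5.
Then f(6) = 227.

227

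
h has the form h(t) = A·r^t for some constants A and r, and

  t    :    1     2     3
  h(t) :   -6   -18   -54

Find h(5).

Consecutive ratio: -18/(-6) = 3, and -54/(-18) = 3, so r = 3.
Then A·3^1 = -6 gives A = -2, and h(t) = -2·3^t.
h(5) = -2·3^5 = -486.

-486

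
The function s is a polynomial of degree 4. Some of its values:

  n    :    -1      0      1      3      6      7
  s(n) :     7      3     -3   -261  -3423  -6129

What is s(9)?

Write s(n) = an^4 + bn³ + cn² + dn + e; the 6 given values yield a linear system in the 5 coefficients.
Solving, s(n) = -2n^4 - 4n³ + n² - n + 3.
Then s(9) = -15963.

-15963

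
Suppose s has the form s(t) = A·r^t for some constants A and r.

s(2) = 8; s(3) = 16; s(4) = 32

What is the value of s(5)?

Consecutive ratio: 16/8 = 2, and 32/16 = 2, so r = 2.
Then A·2^2 = 8 gives A = 2, and s(t) = 2·2^t.
s(5) = 2·2^5 = 64.

64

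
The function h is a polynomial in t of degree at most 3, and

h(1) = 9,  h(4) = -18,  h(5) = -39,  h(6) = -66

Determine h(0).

6

Write h(t) = at³ + bt² + ct + d; the 4 given values yield a linear system in the 4 coefficients.
Solving, the leading coefficient vanishes, and h(t) = -3t² + 6t + 6.
Then h(0) = 6.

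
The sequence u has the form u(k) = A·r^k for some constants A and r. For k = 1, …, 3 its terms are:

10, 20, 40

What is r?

2

Consecutive ratio: 20/10 = 2, and 40/20 = 2, so r = 2.
Then A·2^1 = 10 gives A = 5, and u(k) = 5·2^k.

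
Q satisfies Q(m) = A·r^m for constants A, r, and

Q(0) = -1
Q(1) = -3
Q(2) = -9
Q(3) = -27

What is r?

Consecutive ratio: -3/(-1) = 3, and -9/(-3) = 3, so r = 3.
Then A·3^0 = -1 gives A = -1, and Q(m) = -1·3^m.

3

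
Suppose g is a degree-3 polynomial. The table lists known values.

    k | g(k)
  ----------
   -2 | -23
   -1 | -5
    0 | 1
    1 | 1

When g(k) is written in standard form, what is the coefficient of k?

Write g(k) = ak³ + bk² + ck + d; the 4 given values yield a linear system in the 4 coefficients.
Solving, g(k) = k³ - 3k² + 2k + 1.
The coefficient of k is 2.

2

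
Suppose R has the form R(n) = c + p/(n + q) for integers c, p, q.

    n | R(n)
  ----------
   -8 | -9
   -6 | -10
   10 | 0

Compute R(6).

(R(n) − c)(n + q) = p for each data point; the three points give a linear system in c and q, then p follows.
Solving: c = -5, q = -2, p = 40, so R(n) = -5 + 40/(n − 2).
Then R(6) = -5 + 40/4 = 5.

5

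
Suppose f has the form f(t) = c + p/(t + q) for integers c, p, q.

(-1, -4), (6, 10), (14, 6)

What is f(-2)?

(f(t) − c)(t + q) = p for each data point; the three points give a linear system in c and q, then p follows.
Solving: c = 4, q = -2, p = 24, so f(t) = 4 + 24/(t − 2).
Then f(-2) = 4 + 24/(-4) = -2.

-2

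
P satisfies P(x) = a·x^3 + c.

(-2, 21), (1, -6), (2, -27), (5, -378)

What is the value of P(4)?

From P(-2) = 21 and P(1) = -6: -8a + c = 21 and 1a + c = -6.
Subtracting: 9a = -27, so a = -3; then c = 21 − (-3)·(-8) = -3.
So P(x) = -3x³ − 3, and P(4) = -195.

-195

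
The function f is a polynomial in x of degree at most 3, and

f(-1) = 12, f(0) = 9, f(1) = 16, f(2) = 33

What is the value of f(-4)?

81

First differences: -3, 7, 17. Second differences: 10, 10.
Level-2 differences are constant, so f has degree 2.
Fitting a degree-2 polynomial gives f(x) = 5x² + 2x + 9.
Then f(-4) = 81.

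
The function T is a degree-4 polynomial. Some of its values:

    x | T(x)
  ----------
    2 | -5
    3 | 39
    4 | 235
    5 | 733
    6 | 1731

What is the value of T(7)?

3475

Write T(x) = ax^4 + bx³ + cx² + dx + e; the 5 given values yield a linear system in the 5 coefficients.
Solving, T(x) = 2x^4 - 3x³ - 7x² + 6x + 3.
Then T(7) = 3475.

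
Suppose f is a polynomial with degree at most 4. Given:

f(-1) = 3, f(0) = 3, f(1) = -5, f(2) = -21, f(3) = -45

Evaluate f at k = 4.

First differences: 0, -8, -16, -24. Second differences: -8, -8, -8.
Level-2 differences are constant, so f has degree 2.
Fitting a degree-2 polynomial gives f(k) = -4k² - 4k + 3.
Then f(4) = -77.

-77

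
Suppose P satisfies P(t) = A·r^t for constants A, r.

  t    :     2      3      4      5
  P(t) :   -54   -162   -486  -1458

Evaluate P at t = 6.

Consecutive ratio: -162/(-54) = 3, and -486/(-162) = 3, so r = 3.
Then A·3^2 = -54 gives A = -6, and P(t) = -6·3^t.
P(6) = -6·3^6 = -4374.

-4374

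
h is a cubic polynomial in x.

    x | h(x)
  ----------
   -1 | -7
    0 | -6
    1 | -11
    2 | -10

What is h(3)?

Write h(x) = ax³ + bx² + cx + d; the 4 given values yield a linear system in the 4 coefficients.
Solving, h(x) = 2x³ - 3x² - 4x - 6.
Then h(3) = 9.

9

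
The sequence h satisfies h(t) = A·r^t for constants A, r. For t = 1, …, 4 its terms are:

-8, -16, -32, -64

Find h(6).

Consecutive ratio: -16/(-8) = 2, and -32/(-16) = 2, so r = 2.
Then A·2^1 = -8 gives A = -4, and h(t) = -4·2^t.
h(6) = -4·2^6 = -256.

-256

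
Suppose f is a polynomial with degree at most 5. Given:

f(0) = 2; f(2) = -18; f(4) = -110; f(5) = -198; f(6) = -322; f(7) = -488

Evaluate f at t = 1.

Write f(t) = at^5 + bt^4 + ct³ + dt² + et + p; the 6 given values yield a linear system in the 6 coefficients.
Solving, the top 2 coefficients vanish, and f(t) = -t³ - 3t² + 2.
Then f(1) = -2.

-2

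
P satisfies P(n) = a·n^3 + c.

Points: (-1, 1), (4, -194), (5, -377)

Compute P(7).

From P(-1) = 1 and P(4) = -194: -1a + c = 1 and 64a + c = -194.
Subtracting: 65a = -195, so a = -3; then c = 1 − (-3)·(-1) = -2.
So P(n) = -3n³ − 2, and P(7) = -1031.

-1031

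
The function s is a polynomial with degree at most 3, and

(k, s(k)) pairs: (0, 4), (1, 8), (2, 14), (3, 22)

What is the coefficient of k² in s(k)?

1

Write s(k) = ak³ + bk² + ck + d; the 4 given values yield a linear system in the 4 coefficients.
Solving, the leading coefficient vanishes, and s(k) = k² + 3k + 4.
The coefficient of k² is 1.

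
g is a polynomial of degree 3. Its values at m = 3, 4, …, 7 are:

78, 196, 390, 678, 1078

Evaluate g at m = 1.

-2

First differences: 118, 194, 288, 400. Second differences: 76, 94, 112. Third differences: 18, 18.
Level-3 differences are constant, so g has degree 3.
Fitting a degree-3 polynomial gives g(m) = 3m³ + 2m² - 7m.
Then g(1) = -2.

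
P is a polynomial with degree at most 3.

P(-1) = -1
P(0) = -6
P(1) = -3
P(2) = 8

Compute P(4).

Write P(m) = am³ + bm² + cm + d; the 4 given values yield a linear system in the 4 coefficients.
Solving, the leading coefficient vanishes, and P(m) = 4m² - m - 6.
Then P(4) = 54.

54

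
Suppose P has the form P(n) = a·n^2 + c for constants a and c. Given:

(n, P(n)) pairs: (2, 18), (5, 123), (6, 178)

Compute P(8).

318

From P(2) = 18 and P(5) = 123: 4a + c = 18 and 25a + c = 123.
Subtracting: 21a = 105, so a = 5; then c = 18 − 5·4 = -2.
So P(n) = 5n² − 2, and P(8) = 318.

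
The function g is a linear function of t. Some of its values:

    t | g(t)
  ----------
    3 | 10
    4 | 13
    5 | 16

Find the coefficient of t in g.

First differences: 3, 3.
Level-1 differences are constant, so g has degree 1.
Fitting a degree-1 polynomial gives g(t) = 3t + 1.
The coefficient of t is 3.

3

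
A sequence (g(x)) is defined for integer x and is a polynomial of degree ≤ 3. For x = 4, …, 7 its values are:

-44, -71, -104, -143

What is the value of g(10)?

-296

First differences: -27, -33, -39. Second differences: -6, -6.
Level-2 differences are constant, so g has degree 2.
Fitting a degree-2 polynomial gives g(x) = -3x² + 4.
Then g(10) = -296.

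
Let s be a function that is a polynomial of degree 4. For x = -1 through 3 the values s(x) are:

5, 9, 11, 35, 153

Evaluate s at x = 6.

Write s(x) = ax^4 + bx³ + cx² + dx + e; the 5 given values yield a linear system in the 5 coefficients.
Solving, s(x) = 2x^4 - 3x² + 3x + 9.
Then s(6) = 2511.

2511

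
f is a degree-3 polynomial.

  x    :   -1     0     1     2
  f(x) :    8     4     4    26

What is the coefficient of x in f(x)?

-5

Write f(x) = ax³ + bx² + cx + d; the 4 given values yield a linear system in the 4 coefficients.
Solving, f(x) = 3x³ + 2x² - 5x + 4.
The coefficient of x is -5.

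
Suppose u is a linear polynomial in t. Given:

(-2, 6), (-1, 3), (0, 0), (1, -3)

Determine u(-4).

12

First differences: -3, -3, -3.
Level-1 differences are constant, so u has degree 1.
Fitting a degree-1 polynomial gives u(t) = -3t.
Then u(-4) = 12.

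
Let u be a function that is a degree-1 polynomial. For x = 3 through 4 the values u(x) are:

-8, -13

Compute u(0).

Write u(x) = ax + b; the 2 given values yield a linear system in the 2 coefficients.
Solving, u(x) = -5x + 7.
Then u(0) = 7.

7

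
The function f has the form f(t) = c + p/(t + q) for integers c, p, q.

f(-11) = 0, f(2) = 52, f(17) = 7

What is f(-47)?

3

(f(t) − c)(t + q) = p for each data point; the three points give a linear system in c and q, then p follows.
Solving: c = 4, q = -1, p = 48, so f(t) = 4 + 48/(t − 1).
Then f(-47) = 4 + 48/(-48) = 3.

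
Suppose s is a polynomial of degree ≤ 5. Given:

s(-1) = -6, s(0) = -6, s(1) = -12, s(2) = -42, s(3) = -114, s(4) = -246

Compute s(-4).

First differences: 0, -6, -30, -72, -132. Second differences: -6, -24, -42, -60. Third differences: -18, -18, -18.
Level-3 differences are constant, so s has degree 3.
Fitting a degree-3 polynomial gives s(n) = -3n³ - 3n² - 6.
Then s(-4) = 138.

138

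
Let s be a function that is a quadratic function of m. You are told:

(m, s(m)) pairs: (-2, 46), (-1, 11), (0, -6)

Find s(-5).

Write s(m) = am² + bm + c; the 3 given values yield a linear system in the 3 coefficients.
Solving, s(m) = 9m² - 8m - 6.
Then s(-5) = 259.

259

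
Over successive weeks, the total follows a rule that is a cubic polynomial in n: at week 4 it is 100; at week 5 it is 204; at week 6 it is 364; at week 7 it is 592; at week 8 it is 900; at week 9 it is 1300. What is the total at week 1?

Write the value at n as u(n).
First differences: 104, 160, 228, 308, 400. Second differences: 56, 68, 80, 92. Third differences: 12, 12, 12.
Level-3 differences are constant, so u has degree 3.
Fitting a degree-3 polynomial gives u(n) = 2n³ - 2n² + 4.
Then u(1) = 4.

4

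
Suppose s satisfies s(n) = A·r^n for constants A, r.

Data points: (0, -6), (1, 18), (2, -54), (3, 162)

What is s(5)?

Consecutive ratio: 18/(-6) = -3, and -54/18 = -3, so r = -3.
Then A·(-3)^0 = -6 gives A = -6, and s(n) = -6·(-3)^n.
s(5) = -6·(-3)^5 = 1458.

1458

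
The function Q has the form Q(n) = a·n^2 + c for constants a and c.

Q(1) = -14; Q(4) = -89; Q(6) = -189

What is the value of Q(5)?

From Q(1) = -14 and Q(4) = -89: 1a + c = -14 and 16a + c = -89.
Subtracting: 15a = -75, so a = -5; then c = -14 − (-5)·1 = -9.
So Q(n) = -5n² − 9, and Q(5) = -134.

-134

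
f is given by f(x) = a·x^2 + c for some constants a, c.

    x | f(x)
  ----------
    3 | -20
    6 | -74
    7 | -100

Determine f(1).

From f(3) = -20 and f(6) = -74: 9a + c = -20 and 36a + c = -74.
Subtracting: 27a = -54, so a = -2; then c = -20 − (-2)·9 = -2.
So f(x) = -2x² − 2, and f(1) = -4.

-4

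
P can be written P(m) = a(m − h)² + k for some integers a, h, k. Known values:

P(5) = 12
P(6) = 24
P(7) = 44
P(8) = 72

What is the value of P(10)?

First differences 12, 20, 28; second difference 8 = 2a, so a = 4.
Expanding, the m-coefficient is −2ah = -8h; matching it to the data gives h = 4, and then k = 8.
So P(m) = 4(m − 4)² + 8.
P(10) = 4·6² + 8 = 152.

152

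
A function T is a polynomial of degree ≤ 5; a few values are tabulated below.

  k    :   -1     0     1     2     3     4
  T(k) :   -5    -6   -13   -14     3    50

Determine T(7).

First differences: -1, -7, -1, 17, 47. Second differences: -6, 6, 18, 30. Third differences: 12, 12, 12.
Level-3 differences are constant, so T has degree 3.
Fitting a degree-3 polynomial gives T(k) = 2k³ - 3k² - 6k - 6.
Then T(7) = 491.

491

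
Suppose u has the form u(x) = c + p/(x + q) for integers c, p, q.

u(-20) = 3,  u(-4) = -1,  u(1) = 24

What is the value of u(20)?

(u(x) − c)(x + q) = p for each data point; the three points give a linear system in c and q, then p follows.
Solving: c = 4, q = 0, p = 20, so u(x) = 4 + 20/(x + 0).
Then u(20) = 4 + 20/20 = 5.

5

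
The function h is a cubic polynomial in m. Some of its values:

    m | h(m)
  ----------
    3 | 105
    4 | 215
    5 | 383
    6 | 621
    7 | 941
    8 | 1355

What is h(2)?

Write h(m) = am³ + bm² + cm + d; the 6 given values yield a linear system in the 4 coefficients.
Solving, h(m) = 2m³ + 5m² + m + 3.
Then h(2) = 41.

41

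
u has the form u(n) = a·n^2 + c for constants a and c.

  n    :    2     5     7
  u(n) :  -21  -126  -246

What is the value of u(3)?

From u(2) = -21 and u(5) = -126: 4a + c = -21 and 25a + c = -126.
Subtracting: 21a = -105, so a = -5; then c = -21 − (-5)·4 = -1.
So u(n) = -5n² − 1, and u(3) = -46.

-46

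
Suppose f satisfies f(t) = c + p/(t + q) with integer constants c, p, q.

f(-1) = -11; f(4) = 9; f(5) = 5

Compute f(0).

(f(t) − c)(t + q) = p for each data point; the three points give a linear system in c and q, then p follows.
Solving: c = -3, q = -2, p = 24, so f(t) = -3 + 24/(t − 2).
Then f(0) = -3 + 24/(-2) = -15.

-15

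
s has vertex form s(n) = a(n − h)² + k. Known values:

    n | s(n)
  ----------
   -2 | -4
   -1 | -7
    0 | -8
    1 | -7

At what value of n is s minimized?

First differences -3, -1, 1; second difference 2 = 2a, so a = 1.
Expanding, the n-coefficient is −2ah = -2h; matching it to the data gives h = 0, and then k = -8.
So s(n) = 1(n + 0)² − 8.
Hence h = 0.

0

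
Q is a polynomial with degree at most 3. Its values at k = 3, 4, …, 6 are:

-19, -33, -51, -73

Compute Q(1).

-3

Write Q(k) = ak³ + bk² + ck + d; the 4 given values yield a linear system in the 4 coefficients.
Solving, the leading coefficient vanishes, and Q(k) = -2k² - 1.
Then Q(1) = -3.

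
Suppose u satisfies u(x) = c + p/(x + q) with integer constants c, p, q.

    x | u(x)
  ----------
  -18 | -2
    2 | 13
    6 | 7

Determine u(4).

(u(x) − c)(x + q) = p for each data point; the three points give a linear system in c and q, then p follows.
Solving: c = 1, q = 2, p = 48, so u(x) = 1 + 48/(x + 2).
Then u(4) = 1 + 48/6 = 9.

9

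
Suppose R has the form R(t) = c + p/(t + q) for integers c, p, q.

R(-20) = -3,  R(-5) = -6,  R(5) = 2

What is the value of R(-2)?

-12

(R(t) − c)(t + q) = p for each data point; the three points give a linear system in c and q, then p follows.
Solving: c = -2, q = 0, p = 20, so R(t) = -2 + 20/(t + 0).
Then R(-2) = -2 + 20/(-2) = -12.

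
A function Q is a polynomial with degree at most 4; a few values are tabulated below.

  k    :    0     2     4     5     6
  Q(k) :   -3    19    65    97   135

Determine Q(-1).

Write Q(k) = ak^4 + bk³ + ck² + dk + e; the 5 given values yield a linear system in the 5 coefficients.
Solving, the top 2 coefficients vanish, and Q(k) = 3k² + 5k - 3.
Then Q(-1) = -5.

-5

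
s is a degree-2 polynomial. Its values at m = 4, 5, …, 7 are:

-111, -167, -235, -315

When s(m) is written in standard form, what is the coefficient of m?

-2

First differences: -56, -68, -80. Second differences: -12, -12.
Level-2 differences are constant, so s has degree 2.
Fitting a degree-2 polynomial gives s(m) = -6m² - 2m - 7.
The coefficient of m is -2.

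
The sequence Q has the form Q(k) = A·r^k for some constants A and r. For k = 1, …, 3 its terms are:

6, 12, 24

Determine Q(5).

Consecutive ratio: 12/6 = 2, and 24/12 = 2, so r = 2.
Then A·2^1 = 6 gives A = 3, and Q(k) = 3·2^k.
Q(5) = 3·2^5 = 96.

96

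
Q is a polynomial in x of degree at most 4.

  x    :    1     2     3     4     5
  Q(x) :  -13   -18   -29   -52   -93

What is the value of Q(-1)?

First differences: -5, -11, -23, -41. Second differences: -6, -12, -18. Third differences: -6, -6.
Level-3 differences are constant, so Q has degree 3.
Fitting a degree-3 polynomial gives Q(x) = -x³ + 3x² - 7x - 8.
Then Q(-1) = 3.

3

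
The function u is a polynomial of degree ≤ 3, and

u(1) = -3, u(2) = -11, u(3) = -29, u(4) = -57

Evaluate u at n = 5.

First differences: -8, -18, -28. Second differences: -10, -10.
Level-2 differences are constant, so u has degree 2.
Fitting a degree-2 polynomial gives u(n) = -5n² + 7n - 5.
Then u(5) = -95.

-95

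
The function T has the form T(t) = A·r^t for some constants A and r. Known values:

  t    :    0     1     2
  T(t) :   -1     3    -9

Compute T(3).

Consecutive ratio: 3/(-1) = -3, and -9/3 = -3, so r = -3.
Then A·(-3)^0 = -1 gives A = -1, and T(t) = -1·(-3)^t.
T(3) = -1·(-3)^3 = 27.

27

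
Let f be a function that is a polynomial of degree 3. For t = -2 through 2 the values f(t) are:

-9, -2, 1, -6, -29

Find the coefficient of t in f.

First differences: 7, 3, -7, -23. Second differences: -4, -10, -16. Third differences: -6, -6.
Level-3 differences are constant, so f has degree 3.
Fitting a degree-3 polynomial gives f(t) = -t³ - 5t² - t + 1.
The coefficient of t is -1.

-1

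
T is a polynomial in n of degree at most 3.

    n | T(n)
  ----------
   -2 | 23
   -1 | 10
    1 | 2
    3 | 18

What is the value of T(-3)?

42

Write T(n) = an³ + bn² + cn + d; the 4 given values yield a linear system in the 4 coefficients.
Solving, the leading coefficient vanishes, and T(n) = 3n² - 4n + 3.
Then T(-3) = 42.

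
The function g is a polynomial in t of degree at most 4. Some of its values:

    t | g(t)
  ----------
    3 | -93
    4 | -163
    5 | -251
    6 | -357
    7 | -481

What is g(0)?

9

First differences: -70, -88, -106, -124. Second differences: -18, -18, -18.
Level-2 differences are constant, so g has degree 2.
Fitting a degree-2 polynomial gives g(t) = -9t² - 7t + 9.
The constant term is g(0) = 9.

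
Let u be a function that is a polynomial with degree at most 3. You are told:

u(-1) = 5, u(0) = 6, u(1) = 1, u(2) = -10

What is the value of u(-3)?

-15

Write u(k) = ak³ + bk² + ck + d; the 4 given values yield a linear system in the 4 coefficients.
Solving, the leading coefficient vanishes, and u(k) = -3k² - 2k + 6.
Then u(-3) = -15.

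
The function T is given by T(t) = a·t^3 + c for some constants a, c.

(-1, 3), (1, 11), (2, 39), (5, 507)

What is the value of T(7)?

From T(-1) = 3 and T(1) = 11: -1a + c = 3 and 1a + c = 11.
Subtracting: 2a = 8, so a = 4; then c = 3 − 4·(-1) = 7.
So T(t) = 4t³ + 7, and T(7) = 1379.

1379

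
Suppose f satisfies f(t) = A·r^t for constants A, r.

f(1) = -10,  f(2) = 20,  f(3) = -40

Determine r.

-2

Consecutive ratio: 20/(-10) = -2, and -40/20 = -2, so r = -2.
Then A·(-2)^1 = -10 gives A = 5, and f(t) = 5·(-2)^t.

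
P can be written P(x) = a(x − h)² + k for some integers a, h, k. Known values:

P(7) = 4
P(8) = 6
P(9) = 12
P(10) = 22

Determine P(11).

First differences 2, 6, 10; second difference 4 = 2a, so a = 2.
Expanding, the x-coefficient is −2ah = -4h; matching it to the data gives h = 7, and then k = 4.
So P(x) = 2(x − 7)² + 4.
P(11) = 2·4² + 4 = 36.

36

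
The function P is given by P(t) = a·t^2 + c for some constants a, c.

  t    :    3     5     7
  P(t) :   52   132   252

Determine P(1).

From P(3) = 52 and P(5) = 132: 9a + c = 52 and 25a + c = 132.
Subtracting: 16a = 80, so a = 5; then c = 52 − 5·9 = 7.
So P(t) = 5t² + 7, and P(1) = 12.

12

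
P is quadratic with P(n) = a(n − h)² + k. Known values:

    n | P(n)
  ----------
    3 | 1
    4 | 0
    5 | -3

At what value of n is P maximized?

First differences -1, -3; second difference -2 = 2a, so a = -1.
Expanding, the n-coefficient is −2ah = 2h; matching it to the data gives h = 3, and then k = 1.
So P(n) = -1(n − 3)² + 1.
Hence h = 3.

3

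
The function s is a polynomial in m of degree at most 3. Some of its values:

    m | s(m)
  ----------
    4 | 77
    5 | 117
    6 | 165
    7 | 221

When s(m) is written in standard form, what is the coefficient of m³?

0

First differences: 40, 48, 56. Second differences: 8, 8.
Level-2 differences are constant, so s has degree 2.
Fitting a degree-2 polynomial gives s(m) = 4m² + 4m - 3.
The coefficient of m³ is 0.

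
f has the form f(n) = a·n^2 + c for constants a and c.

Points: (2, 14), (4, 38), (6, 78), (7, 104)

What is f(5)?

From f(2) = 14 and f(4) = 38: 4a + c = 14 and 16a + c = 38.
Subtracting: 12a = 24, so a = 2; then c = 14 − 2·4 = 6.
So f(n) = 2n² + 6, and f(5) = 56.

56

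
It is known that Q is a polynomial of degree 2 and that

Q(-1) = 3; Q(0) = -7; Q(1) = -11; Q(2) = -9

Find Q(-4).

69

First differences: -10, -4, 2. Second differences: 6, 6.
Level-2 differences are constant, so Q has degree 2.
Fitting a degree-2 polynomial gives Q(x) = 3x² - 7x - 7.
Then Q(-4) = 69.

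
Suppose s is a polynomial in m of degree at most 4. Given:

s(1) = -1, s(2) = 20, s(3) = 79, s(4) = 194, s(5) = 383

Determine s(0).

-2

First differences: 21, 59, 115, 189. Second differences: 38, 56, 74. Third differences: 18, 18.
Level-3 differences are constant, so s has degree 3.
Fitting a degree-3 polynomial gives s(m) = 3m³ + m² - 3m - 2.
Then s(0) = -2.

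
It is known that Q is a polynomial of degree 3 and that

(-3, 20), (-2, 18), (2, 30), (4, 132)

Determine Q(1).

12

Write Q(m) = am³ + bm² + cm + d; the 4 given values yield a linear system in the 4 coefficients.
Solving, Q(m) = m³ + 4m² - m + 8.
Then Q(1) = 12.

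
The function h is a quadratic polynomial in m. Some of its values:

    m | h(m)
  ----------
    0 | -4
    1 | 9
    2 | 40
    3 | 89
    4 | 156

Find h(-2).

First differences: 13, 31, 49, 67. Second differences: 18, 18, 18.
Level-2 differences are constant, so h has degree 2.
Fitting a degree-2 polynomial gives h(m) = 9m² + 4m - 4.
Then h(-2) = 24.

24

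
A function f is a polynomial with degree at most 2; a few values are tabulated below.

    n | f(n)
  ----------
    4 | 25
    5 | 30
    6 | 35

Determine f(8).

First differences: 5, 5.
Level-1 differences are constant, so f has degree 1.
Fitting a degree-1 polynomial gives f(n) = 5n + 5.
Then f(8) = 45.

45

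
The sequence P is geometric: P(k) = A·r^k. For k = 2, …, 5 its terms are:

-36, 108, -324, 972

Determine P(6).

-2916

Consecutive ratio: 108/(-36) = -3, and -324/108 = -3, so r = -3.
Then A·(-3)^2 = -36 gives A = -4, and P(k) = -4·(-3)^k.
P(6) = -4·(-3)^6 = -2916.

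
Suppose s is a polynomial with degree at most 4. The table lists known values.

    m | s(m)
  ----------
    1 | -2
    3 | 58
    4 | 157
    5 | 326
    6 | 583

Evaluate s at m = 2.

Write s(m) = am^4 + bm³ + cm² + dm + e; the 5 given values yield a linear system in the 5 coefficients.
Solving, the leading coefficient vanishes, and s(m) = 3m³ - m² - 5m + 1.
Then s(2) = 11.

11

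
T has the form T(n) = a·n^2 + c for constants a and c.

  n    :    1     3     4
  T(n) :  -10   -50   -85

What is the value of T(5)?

From T(1) = -10 and T(3) = -50: 1a + c = -10 and 9a + c = -50.
Subtracting: 8a = -40, so a = -5; then c = -10 − (-5)·1 = -5.
So T(n) = -5n² − 5, and T(5) = -130.

-130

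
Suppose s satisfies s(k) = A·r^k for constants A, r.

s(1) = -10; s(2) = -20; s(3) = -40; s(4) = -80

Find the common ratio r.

2

Consecutive ratio: -20/(-10) = 2, and -40/(-20) = 2, so r = 2.
Then A·2^1 = -10 gives A = -5, and s(k) = -5·2^k.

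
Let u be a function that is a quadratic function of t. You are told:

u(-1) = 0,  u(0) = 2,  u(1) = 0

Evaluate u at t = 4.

Write u(t) = at² + bt + c; the 3 given values yield a linear system in the 3 coefficients.
Solving, u(t) = -2t² + 2.
Then u(4) = -30.

-30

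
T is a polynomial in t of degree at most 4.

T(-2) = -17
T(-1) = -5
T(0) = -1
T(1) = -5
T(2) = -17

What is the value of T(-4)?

First differences: 12, 4, -4, -12. Second differences: -8, -8, -8.
Level-2 differences are constant, so T has degree 2.
Fitting a degree-2 polynomial gives T(t) = -4t² - 1.
Then T(-4) = -65.

-65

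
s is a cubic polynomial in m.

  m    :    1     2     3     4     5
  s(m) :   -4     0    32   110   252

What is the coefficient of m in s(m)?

-5

First differences: 4, 32, 78, 142. Second differences: 28, 46, 64. Third differences: 18, 18.
Level-3 differences are constant, so s has degree 3.
Fitting a degree-3 polynomial gives s(m) = 3m³ - 4m² - 5m + 2.
The coefficient of m is -5.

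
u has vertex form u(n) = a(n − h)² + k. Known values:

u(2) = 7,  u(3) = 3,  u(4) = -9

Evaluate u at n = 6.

First differences -4, -12; second difference -8 = 2a, so a = -4.
Expanding, the n-coefficient is −2ah = 8h; matching it to the data gives h = 2, and then k = 7.
So u(n) = -4(n − 2)² + 7.
u(6) = -4·4² + 7 = -57.

-57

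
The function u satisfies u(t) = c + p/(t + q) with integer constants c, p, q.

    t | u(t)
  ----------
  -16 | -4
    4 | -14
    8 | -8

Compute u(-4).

(u(t) − c)(t + q) = p for each data point; the three points give a linear system in c and q, then p follows.
Solving: c = -5, q = -2, p = -18, so u(t) = -5 − 18/(t − 2).
Then u(-4) = -5 − 18/(-6) = -2.

-2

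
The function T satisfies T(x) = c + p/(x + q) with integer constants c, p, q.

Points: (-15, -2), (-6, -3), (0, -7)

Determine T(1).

(T(x) − c)(x + q) = p for each data point; the three points give a linear system in c and q, then p follows.
Solving: c = -1, q = -3, p = 18, so T(x) = -1 + 18/(x − 3).
Then T(1) = -1 + 18/(-2) = -10.

-10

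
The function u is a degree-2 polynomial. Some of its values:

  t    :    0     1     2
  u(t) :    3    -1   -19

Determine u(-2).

Write u(t) = at² + bt + c; the 3 given values yield a linear system in the 3 coefficients.
Solving, u(t) = -7t² + 3t + 3.
Then u(-2) = -31.

-31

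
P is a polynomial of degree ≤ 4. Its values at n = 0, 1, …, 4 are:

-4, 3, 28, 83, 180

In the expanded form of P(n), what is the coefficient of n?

First differences: 7, 25, 55, 97. Second differences: 18, 30, 42. Third differences: 12, 12.
Level-3 differences are constant, so P has degree 3.
Fitting a degree-3 polynomial gives P(n) = 2n³ + 3n² + 2n - 4.
The coefficient of n is 2.

2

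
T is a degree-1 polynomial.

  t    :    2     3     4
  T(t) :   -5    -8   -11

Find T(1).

-2

First differences: -3, -3.
Level-1 differences are constant, so T has degree 1.
Fitting a degree-1 polynomial gives T(t) = -3t + 1.
Then T(1) = -2.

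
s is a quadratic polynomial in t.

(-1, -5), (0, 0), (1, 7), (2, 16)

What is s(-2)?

-8

Write s(t) = at² + bt + c; the 4 given values yield a linear system in the 3 coefficients.
Solving, s(t) = t² + 6t.
Then s(-2) = -8.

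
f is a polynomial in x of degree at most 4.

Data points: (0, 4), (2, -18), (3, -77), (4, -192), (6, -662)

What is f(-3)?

Write f(x) = ax^4 + bx³ + cx² + dx + e; the 5 given values yield a linear system in the 5 coefficients.
Solving, the leading coefficient vanishes, and f(x) = -3x³ - x² + 3x + 4.
Then f(-3) = 67.

67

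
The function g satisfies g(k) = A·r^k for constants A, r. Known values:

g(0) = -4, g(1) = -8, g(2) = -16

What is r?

Consecutive ratio: -8/(-4) = 2, and -16/(-8) = 2, so r = 2.
Then A·2^0 = -4 gives A = -4, and g(k) = -4·2^k.

2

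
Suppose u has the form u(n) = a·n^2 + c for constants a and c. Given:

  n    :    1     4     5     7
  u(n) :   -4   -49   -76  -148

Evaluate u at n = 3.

-28

From u(1) = -4 and u(4) = -49: 1a + c = -4 and 16a + c = -49.
Subtracting: 15a = -45, so a = -3; then c = -4 − (-3)·1 = -1.
So u(n) = -3n² − 1, and u(3) = -28.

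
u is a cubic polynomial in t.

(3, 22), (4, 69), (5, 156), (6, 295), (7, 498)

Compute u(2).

Write u(t) = at³ + bt² + ct + d; the 5 given values yield a linear system in the 4 coefficients.
Solving, u(t) = 2t³ - 4t² + t + 1.
Then u(2) = 3.

3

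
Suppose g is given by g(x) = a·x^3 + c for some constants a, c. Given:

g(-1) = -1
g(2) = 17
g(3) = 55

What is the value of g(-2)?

From g(-1) = -1 and g(2) = 17: -1a + c = -1 and 8a + c = 17.
Subtracting: 9a = 18, so a = 2; then c = -1 − 2·(-1) = 1.
So g(x) = 2x³ + 1, and g(-2) = -15.

-15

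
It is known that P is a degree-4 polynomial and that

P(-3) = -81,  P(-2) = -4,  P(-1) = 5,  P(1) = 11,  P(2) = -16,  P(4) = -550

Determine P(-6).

-2040

Write P(m) = am^4 + bm³ + cm² + dm + e; the 6 given values yield a linear system in the 5 coefficients.
Solving, P(m) = -2m^4 - 2m³ + 4m² + 5m + 6.
Then P(-6) = -2040.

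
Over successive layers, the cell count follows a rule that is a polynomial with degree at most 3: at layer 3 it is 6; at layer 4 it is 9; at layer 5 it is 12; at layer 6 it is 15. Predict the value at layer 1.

Write the value at x as g(x).
Write g(x) = ax³ + bx² + cx + d; the 4 given values yield a linear system in the 4 coefficients.
Solving, the top 2 coefficients vanish, and g(x) = 3x - 3.
Then g(1) = 0.

0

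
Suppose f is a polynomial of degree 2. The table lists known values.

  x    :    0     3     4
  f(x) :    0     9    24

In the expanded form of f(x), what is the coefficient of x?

-6

Write f(x) = ax² + bx + c; the 3 given values yield a linear system in the 3 coefficients.
Solving, f(x) = 3x² - 6x.
The coefficient of x is -6.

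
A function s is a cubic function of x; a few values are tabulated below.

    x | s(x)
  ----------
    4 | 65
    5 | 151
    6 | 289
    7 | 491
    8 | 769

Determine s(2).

1

Write s(x) = ax³ + bx² + cx + d; the 5 given values yield a linear system in the 4 coefficients.
Solving, s(x) = 2x³ - 4x² + 1.
Then s(2) = 1.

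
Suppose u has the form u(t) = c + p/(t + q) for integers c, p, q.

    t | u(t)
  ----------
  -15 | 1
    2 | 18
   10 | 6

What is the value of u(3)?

13

(u(t) − c)(t + q) = p for each data point; the three points give a linear system in c and q, then p follows.
Solving: c = 3, q = 0, p = 30, so u(t) = 3 + 30/(t + 0).
Then u(3) = 3 + 30/3 = 13.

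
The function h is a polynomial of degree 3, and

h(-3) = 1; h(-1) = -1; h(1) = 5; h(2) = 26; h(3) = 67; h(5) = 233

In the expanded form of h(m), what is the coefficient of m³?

1

Write h(m) = am³ + bm² + cm + d; the 6 given values yield a linear system in the 4 coefficients.
Solving, h(m) = m³ + 4m² + 2m - 2.
The coefficient of m³ is 1.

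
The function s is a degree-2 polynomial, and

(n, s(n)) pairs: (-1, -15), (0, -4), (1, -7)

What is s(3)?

Write s(n) = an² + bn + c; the 3 given values yield a linear system in the 3 coefficients.
Solving, s(n) = -7n² + 4n - 4.
Then s(3) = -55.

-55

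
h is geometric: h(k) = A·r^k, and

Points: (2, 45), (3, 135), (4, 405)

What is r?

3

Consecutive ratio: 135/45 = 3, and 405/135 = 3, so r = 3.
Then A·3^2 = 45 gives A = 5, and h(k) = 5·3^k.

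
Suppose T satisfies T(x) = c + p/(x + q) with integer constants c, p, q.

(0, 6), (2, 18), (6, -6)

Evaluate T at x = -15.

(T(x) − c)(x + q) = p for each data point; the three points give a linear system in c and q, then p follows.
Solving: c = 0, q = -3, p = -18, so T(x) = -18/(x − 3).
Then T(-15) = 0 − 18/(-18) = 1.

1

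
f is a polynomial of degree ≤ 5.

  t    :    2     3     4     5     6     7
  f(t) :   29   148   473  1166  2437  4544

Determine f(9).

First differences: 119, 325, 693, 1271, 2107. Second differences: 206, 368, 578, 836. Third differences: 162, 210, 258. Fourth differences: 48, 48.
Level-4 differences are constant, so f has degree 4.
Fitting a degree-4 polynomial gives f(t) = 2t^4 - t³ + 2t² - 2t + 1.
Then f(9) = 12538.

12538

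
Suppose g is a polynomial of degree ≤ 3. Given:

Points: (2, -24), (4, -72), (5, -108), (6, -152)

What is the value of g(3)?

Write g(n) = an³ + bn² + cn + d; the 4 given values yield a linear system in the 4 coefficients.
Solving, the leading coefficient vanishes, and g(n) = -4n² - 8.
Then g(3) = -44.

-44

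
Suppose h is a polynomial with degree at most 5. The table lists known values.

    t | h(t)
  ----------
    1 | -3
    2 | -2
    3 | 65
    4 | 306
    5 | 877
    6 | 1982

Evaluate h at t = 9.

11261

Write h(t) = at^5 + bt^4 + ct³ + dt² + et + p; the 6 given values yield a linear system in the 6 coefficients.
Solving, the leading coefficient vanishes, and h(t) = 2t^4 - 2t³ - 5t² + 2.
Then h(9) = 11261.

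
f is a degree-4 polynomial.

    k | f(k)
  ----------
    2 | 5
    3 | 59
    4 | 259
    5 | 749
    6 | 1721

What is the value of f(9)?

Write f(k) = ak^4 + bk³ + ck² + dk + e; the 5 given values yield a linear system in the 5 coefficients.
Solving, f(k) = 2k^4 - 4k³ - k² + 5k - 1.
Then f(9) = 10169.

10169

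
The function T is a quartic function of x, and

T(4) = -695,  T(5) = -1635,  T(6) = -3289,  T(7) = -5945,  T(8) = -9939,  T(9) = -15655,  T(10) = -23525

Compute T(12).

First differences: -940, -1654, -2656, -3994, -5716, -7870. Second differences: -714, -1002, -1338, -1722, -2154. Third differences: -288, -336, -384, -432. Fourth differences: -48, -48, -48.
Level-4 differences are constant, so T has degree 4.
Fitting a degree-4 polynomial gives T(x) = -2x^4 - 4x³ + 5x² - 3x + 5.
Then T(12) = -47695.

-47695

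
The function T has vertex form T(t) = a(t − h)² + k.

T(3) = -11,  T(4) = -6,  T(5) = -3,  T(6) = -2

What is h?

6

First differences 5, 3, 1; second difference -2 = 2a, so a = -1.
Expanding, the t-coefficient is −2ah = 2h; matching it to the data gives h = 6, and then k = -2.
So T(t) = -1(t − 6)² − 2.
Hence h = 6.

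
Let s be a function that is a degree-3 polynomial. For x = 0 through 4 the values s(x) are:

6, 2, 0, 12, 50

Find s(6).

Write s(x) = ax³ + bx² + cx + d; the 5 given values yield a linear system in the 4 coefficients.
Solving, s(x) = 2x³ - 5x² - x + 6.
Then s(6) = 252.

252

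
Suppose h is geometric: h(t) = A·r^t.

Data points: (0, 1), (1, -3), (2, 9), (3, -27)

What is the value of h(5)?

-243

Consecutive ratio: -3/1 = -3, and 9/(-3) = -3, so r = -3.
Then A·(-3)^0 = 1 gives A = 1, and h(t) = 1·(-3)^t.
h(5) = 1·(-3)^5 = -243.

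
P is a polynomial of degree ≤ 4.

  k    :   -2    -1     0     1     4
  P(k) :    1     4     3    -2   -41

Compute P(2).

Write P(k) = ak^4 + bk³ + ck² + dk + e; the 5 given values yield a linear system in the 5 coefficients.
Solving, the top 2 coefficients vanish, and P(k) = -2k² - 3k + 3.
Then P(2) = -11.

-11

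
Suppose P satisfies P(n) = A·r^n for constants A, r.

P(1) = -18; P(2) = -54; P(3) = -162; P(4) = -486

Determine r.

3

Consecutive ratio: -54/(-18) = 3, and -162/(-54) = 3, so r = 3.
Then A·3^1 = -18 gives A = -6, and P(n) = -6·3^n.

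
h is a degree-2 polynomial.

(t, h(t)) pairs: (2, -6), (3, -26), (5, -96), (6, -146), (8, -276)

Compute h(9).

Write h(t) = at² + bt + c; the 5 given values yield a linear system in the 3 coefficients.
Solving, h(t) = -5t² + 5t + 4.
Then h(9) = -356.

-356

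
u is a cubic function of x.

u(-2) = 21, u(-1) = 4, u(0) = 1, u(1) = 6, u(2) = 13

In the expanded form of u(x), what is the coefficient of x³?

First differences: -17, -3, 5, 7. Second differences: 14, 8, 2. Third differences: -6, -6.
Level-3 differences are constant, so u has degree 3.
Fitting a degree-3 polynomial gives u(x) = -x³ + 4x² + 2x + 1.
The coefficient of x³ is -1.

-1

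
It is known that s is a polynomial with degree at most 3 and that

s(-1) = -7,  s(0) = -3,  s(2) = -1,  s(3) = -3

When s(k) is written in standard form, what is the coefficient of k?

Write s(k) = ak³ + bk² + ck + d; the 4 given values yield a linear system in the 4 coefficients.
Solving, the leading coefficient vanishes, and s(k) = -k² + 3k - 3.
The coefficient of k is 3.

3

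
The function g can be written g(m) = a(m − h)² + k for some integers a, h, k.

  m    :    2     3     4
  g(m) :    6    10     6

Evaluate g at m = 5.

First differences 4, -4; second difference -8 = 2a, so a = -4.
Expanding, the m-coefficient is −2ah = 8h; matching it to the data gives h = 3, and then k = 10.
So g(m) = -4(m − 3)² + 10.
g(5) = -4·2² + 10 = -6.

-6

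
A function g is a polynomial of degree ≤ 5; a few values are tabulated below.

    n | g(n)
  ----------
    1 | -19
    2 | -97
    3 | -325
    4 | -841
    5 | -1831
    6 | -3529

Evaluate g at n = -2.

First differences: -78, -228, -516, -990, -1698. Second differences: -150, -288, -474, -708. Third differences: -138, -186, -234. Fourth differences: -48, -48.
Level-4 differences are constant, so g has degree 4.
Fitting a degree-4 polynomial gives g(n) = -2n^4 - 3n³ - 7n² - 6n - 1.
Then g(-2) = -25.

-25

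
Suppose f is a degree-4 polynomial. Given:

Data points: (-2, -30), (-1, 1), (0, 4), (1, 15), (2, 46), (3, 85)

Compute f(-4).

First differences: 31, 3, 11, 31, 39. Second differences: -28, 8, 20, 8. Third differences: 36, 12, -12. Fourth differences: -24, -24.
Level-4 differences are constant, so f has degree 4.
Fitting a degree-4 polynomial gives f(k) = -k^4 + 4k³ + 5k² + 3k + 4.
Then f(-4) = -440.

-440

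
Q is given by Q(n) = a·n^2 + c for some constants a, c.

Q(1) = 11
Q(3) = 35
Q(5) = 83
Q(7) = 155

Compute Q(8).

200

From Q(1) = 11 and Q(3) = 35: 1a + c = 11 and 9a + c = 35.
Subtracting: 8a = 24, so a = 3; then c = 11 − 3·1 = 8.
So Q(n) = 3n² + 8, and Q(8) = 200.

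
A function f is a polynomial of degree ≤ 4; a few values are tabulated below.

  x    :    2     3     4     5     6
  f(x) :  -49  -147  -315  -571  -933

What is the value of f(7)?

-1419

Write f(x) = ax^4 + bx³ + cx² + dx + e; the 5 given values yield a linear system in the 5 coefficients.
Solving, the leading coefficient vanishes, and f(x) = -3x³ - 8x² - x + 9.
Then f(7) = -1419.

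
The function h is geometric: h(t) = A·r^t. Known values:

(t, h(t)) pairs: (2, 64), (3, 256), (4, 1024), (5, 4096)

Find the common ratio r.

4

Consecutive ratio: 256/64 = 4, and 1024/256 = 4, so r = 4.
Then A·4^2 = 64 gives A = 4, and h(t) = 4·4^t.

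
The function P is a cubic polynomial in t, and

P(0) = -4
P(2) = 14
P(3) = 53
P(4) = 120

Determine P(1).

Write P(t) = at³ + bt² + ct + d; the 4 given values yield a linear system in the 4 coefficients.
Solving, P(t) = t³ + 5t² - 5t - 4.
Then P(1) = -3.

-3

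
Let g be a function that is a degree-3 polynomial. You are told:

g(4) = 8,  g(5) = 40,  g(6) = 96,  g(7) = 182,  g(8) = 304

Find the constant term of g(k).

First differences: 32, 56, 86, 122. Second differences: 24, 30, 36. Third differences: 6, 6.
Level-3 differences are constant, so g has degree 3.
Fitting a degree-3 polynomial gives g(k) = k³ - 3k² - 2k.
The constant term is g(0) = 0.

0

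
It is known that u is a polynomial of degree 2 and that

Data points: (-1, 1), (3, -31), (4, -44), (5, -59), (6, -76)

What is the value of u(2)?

Write u(m) = am² + bm + c; the 5 given values yield a linear system in the 3 coefficients.
Solving, u(m) = -m² - 6m - 4.
Then u(2) = -20.

-20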